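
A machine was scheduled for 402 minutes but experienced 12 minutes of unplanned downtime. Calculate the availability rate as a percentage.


Formula: Availability = (Planned Time - Downtime) / Planned Time * 100
Uptime = 402 - 12 = 390 min
Availability = 390 / 402 * 100 = 97.0%

97.0%


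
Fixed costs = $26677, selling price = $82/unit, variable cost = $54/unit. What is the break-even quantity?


Formula: BEQ = Fixed Costs / (Price - Variable Cost)
Contribution margin = $82 - $54 = $28/unit
BEQ = ceil($26677 / $28/unit) = ceil(952.75) = 953 units

953 units


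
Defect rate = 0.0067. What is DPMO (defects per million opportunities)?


DPMO = defect_rate * 1000000 = 0.0067 * 1000000

6700


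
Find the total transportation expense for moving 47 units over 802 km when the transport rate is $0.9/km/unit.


TC = dist * cost * units = 802 * 0.9 * 47 = $33924.60

$33924.60


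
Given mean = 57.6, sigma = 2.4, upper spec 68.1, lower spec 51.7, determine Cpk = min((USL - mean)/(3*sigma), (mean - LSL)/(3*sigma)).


Cpu = (68.1 - 57.6) / (3 * 2.4) = 1.46
Cpl = (57.6 - 51.7) / (3 * 2.4) = 0.82
Cpk = min(1.46, 0.82) = 0.82

0.82


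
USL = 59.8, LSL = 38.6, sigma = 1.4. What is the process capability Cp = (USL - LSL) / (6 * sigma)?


Cp = (59.8 - 38.6) / (6 * 1.4)

2.52


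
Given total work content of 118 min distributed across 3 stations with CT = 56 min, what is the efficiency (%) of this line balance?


Formula: Efficiency = Sum of Task Times / (N_stations * CT) * 100
Total station capacity = 3 stations * 56 min = 168 min
Efficiency = 118 / 168 * 100 = 70.2%

70.2%


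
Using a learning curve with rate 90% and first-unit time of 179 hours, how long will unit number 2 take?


Formula: T_n = T_1 * (learning_rate)^(log2(n)) where learning_rate = rate/100
Doublings = log2(2) = 1
T_n = 179 * 0.9^1
T_n = 179 * 0.9 = 161.1 hours

161.1 hours


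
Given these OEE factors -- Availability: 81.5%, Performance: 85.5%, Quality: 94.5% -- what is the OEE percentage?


Formula: OEE = Availability * Performance * Quality / 10000
A * P = 81.5% * 85.5% / 100 = 69.68%
OEE = 69.68% * 94.5% / 100 = 65.8%

65.8%


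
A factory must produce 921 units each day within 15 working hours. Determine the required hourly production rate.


Formula: Production Rate = Daily Demand / Available Hours
Rate = 921 units/day / 15 hours/day
Rate = 61.4 units/hour

61.4 units/hour


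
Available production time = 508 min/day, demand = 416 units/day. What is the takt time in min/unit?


Formula: Takt Time = Available Production Time / Customer Demand
Takt = 508 min/day / 416 units/day
Takt = 1.22 min/unit

1.22 min/unit


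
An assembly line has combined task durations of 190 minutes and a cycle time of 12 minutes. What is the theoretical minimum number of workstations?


Formula: N_min = ceil(Sum of Task Times / Cycle Time)
N_min = ceil(190 min / 12 min) = ceil(15.8333)
N_min = 16 stations

16


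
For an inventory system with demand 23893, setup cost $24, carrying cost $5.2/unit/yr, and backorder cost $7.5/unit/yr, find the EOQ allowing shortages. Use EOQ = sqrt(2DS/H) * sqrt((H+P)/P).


Formula: EOQ* = sqrt(2DS/H) * sqrt((H+P)/P)
Base EOQ = sqrt(2*23893*24/5.2) = 469.63 units
Correction = sqrt((5.2+7.5)/7.5) = 1.30128
EOQ* = 469.63 * 1.30128 = 611.1 units

611.1 units


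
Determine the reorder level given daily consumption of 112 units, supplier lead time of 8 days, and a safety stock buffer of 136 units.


Formula: ROP = (Daily Demand * Lead Time) + Safety Stock
Demand during lead time = 112 * 8 = 896 units
ROP = 896 + 136 = 1032 units

1032 units


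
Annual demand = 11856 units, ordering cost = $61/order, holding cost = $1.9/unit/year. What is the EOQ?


Formula: EOQ = sqrt(2 * D * S / H)
Numerator: 2 * 11856 * 61 = 1446432
2DS/H = 1446432 / 1.9 = 761280.0
EOQ = sqrt(761280.0) = 872.5 units

872.5 units


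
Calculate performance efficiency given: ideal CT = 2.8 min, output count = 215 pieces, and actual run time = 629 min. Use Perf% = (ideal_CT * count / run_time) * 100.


Formula: Performance = (Ideal CT * Total Count) / Run Time * 100
Ideal output time = 2.8 * 215 = 602.0 min
Performance = 602.0 / 629 * 100 = 95.7%

95.7%


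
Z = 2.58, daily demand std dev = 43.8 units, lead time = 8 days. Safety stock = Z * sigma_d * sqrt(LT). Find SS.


Formula: SS = z * sigma_d * sqrt(LT)
sqrt(LT) = sqrt(8) = 2.8284
SS = 2.58 * 43.8 * 2.8284
SS = 319.6 units

319.6 units


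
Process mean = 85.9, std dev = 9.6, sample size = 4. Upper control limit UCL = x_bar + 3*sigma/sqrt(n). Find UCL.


UCL = 85.9 + 3 * 9.6 / sqrt(4)

100.3


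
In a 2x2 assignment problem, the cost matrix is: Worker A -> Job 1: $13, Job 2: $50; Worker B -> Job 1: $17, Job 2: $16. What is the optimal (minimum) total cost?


Option 1: A->1 + B->2 = $13 + $16 = $29
Option 2: A->2 + B->1 = $50 + $17 = $67
Min cost = min($29, $67) = $29

$29


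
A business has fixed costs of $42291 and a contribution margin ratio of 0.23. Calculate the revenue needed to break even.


Formula: BER = Fixed Costs / Contribution Margin Ratio
BER = $42291 / 0.23
BER = $183873.91 (to the nearest cent)

$183873.91


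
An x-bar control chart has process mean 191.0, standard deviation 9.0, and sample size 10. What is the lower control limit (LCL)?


LCL = 191.0 - 3 * 9.0 / sqrt(10)

182.46


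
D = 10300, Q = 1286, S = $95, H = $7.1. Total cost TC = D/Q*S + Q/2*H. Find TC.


TC = 10300/1286 * 95 + 1286/2 * 7.1

$5326.19


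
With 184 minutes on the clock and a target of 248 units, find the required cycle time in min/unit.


Formula: CT = Available Time / Number of Units
CT = 184 min / 248 units
CT = 0.74 min/unit

0.74 min/unit


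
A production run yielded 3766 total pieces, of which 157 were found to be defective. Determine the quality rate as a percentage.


Formula: Quality Rate = Good Pieces / Total Pieces * 100
Good pieces = 3766 - 157 = 3609
QR = 3609 / 3766 * 100 = 95.8%

95.8%


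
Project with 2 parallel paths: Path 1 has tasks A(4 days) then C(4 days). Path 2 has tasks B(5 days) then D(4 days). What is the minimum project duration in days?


Path 1 = 4 + 4 = 8 days
Path 2 = 5 + 4 = 9 days
Duration = max(8, 9) = 9 days

9 days


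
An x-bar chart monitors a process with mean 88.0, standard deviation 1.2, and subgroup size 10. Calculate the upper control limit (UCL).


UCL = 88.0 + 3 * 1.2 / sqrt(10)

89.14


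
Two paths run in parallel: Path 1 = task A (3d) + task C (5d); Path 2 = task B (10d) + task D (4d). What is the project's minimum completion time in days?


Path 1 = 3 + 5 = 8 days
Path 2 = 10 + 4 = 14 days
Duration = max(8, 14) = 14 days

14 days


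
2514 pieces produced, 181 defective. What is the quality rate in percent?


Formula: Quality Rate = Good Pieces / Total Pieces * 100
Good pieces = 2514 - 181 = 2333
QR = 2333 / 2514 * 100 = 92.8%

92.8%


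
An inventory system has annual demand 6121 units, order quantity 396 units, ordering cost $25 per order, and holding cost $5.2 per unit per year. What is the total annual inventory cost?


TC = 6121/396 * 25 + 396/2 * 5.2

$1416.03


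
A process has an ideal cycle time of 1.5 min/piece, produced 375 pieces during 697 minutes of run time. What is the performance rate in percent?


Formula: Performance = (Ideal CT * Total Count) / Run Time * 100
Ideal output time = 1.5 * 375 = 562.5 min
Performance = 562.5 / 697 * 100 = 80.7%

80.7%


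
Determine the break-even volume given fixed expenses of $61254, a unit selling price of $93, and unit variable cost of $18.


Formula: BEQ = Fixed Costs / (Price - Variable Cost)
Contribution margin = $93 - $18 = $75/unit
BEQ = ceil($61254 / $75/unit) = ceil(816.72) = 817 units

817 units


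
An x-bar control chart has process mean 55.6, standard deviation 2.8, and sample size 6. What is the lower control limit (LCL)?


LCL = 55.6 - 3 * 2.8 / sqrt(6)

52.17


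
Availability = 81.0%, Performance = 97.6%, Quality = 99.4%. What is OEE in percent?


Formula: OEE = Availability * Performance * Quality / 10000
A * P = 81.0% * 97.6% / 100 = 79.06%
OEE = 79.06% * 99.4% / 100 = 78.6%

78.6%


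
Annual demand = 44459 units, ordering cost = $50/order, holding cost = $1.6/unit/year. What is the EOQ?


Formula: EOQ = sqrt(2 * D * S / H)
Numerator: 2 * 44459 * 50 = 4445900
2DS/H = 4445900 / 1.6 = 2778687.5
EOQ = sqrt(2778687.5) = 1666.9 units

1666.9 units


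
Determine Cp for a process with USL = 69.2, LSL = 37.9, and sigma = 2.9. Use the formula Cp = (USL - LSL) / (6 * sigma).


Cp = (69.2 - 37.9) / (6 * 2.9)

1.8


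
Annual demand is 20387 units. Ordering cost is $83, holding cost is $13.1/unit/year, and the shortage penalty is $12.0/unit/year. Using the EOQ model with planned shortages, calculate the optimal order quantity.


Formula: EOQ* = sqrt(2DS/H) * sqrt((H+P)/P)
Base EOQ = sqrt(2*20387*83/13.1) = 508.27 units
Correction = sqrt((13.1+12.0)/12.0) = 1.44626
EOQ* = 508.27 * 1.44626 = 735.1 units

735.1 units


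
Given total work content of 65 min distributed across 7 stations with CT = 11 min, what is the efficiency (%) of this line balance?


Formula: Efficiency = Sum of Task Times / (N_stations * CT) * 100
Total station capacity = 7 stations * 11 min = 77 min
Efficiency = 65 / 77 * 100 = 84.4%

84.4%


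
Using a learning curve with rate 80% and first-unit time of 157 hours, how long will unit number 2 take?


Formula: T_n = T_1 * (learning_rate)^(log2(n)) where learning_rate = rate/100
Doublings = log2(2) = 1
T_n = 157 * 0.8^1
T_n = 157 * 0.8 = 125.6 hours

125.6 hours


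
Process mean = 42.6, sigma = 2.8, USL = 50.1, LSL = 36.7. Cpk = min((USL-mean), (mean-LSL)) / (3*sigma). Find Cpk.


Cpu = (50.1 - 42.6) / (3 * 2.8) = 0.89
Cpl = (42.6 - 36.7) / (3 * 2.8) = 0.7
Cpk = min(0.89, 0.7) = 0.7

0.7


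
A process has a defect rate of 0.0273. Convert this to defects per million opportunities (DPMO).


DPMO = defect_rate * 1000000 = 0.0273 * 1000000

27300


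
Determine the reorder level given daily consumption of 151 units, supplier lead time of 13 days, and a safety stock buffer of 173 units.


Formula: ROP = (Daily Demand * Lead Time) + Safety Stock
Demand during lead time = 151 * 13 = 1963 units
ROP = 1963 + 173 = 2136 units

2136 units


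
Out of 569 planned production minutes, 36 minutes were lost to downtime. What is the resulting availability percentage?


Formula: Availability = (Planned Time - Downtime) / Planned Time * 100
Uptime = 569 - 36 = 533 min
Availability = 533 / 569 * 100 = 93.7%

93.7%


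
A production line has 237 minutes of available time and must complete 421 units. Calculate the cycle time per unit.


Formula: CT = Available Time / Number of Units
CT = 237 min / 421 units
CT = 0.56 min/unit

0.56 min/unit


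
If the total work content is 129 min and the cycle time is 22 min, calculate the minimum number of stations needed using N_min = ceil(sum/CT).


Formula: N_min = ceil(Sum of Task Times / Cycle Time)
N_min = ceil(129 min / 22 min) = ceil(5.8636)
N_min = 6 stations

6


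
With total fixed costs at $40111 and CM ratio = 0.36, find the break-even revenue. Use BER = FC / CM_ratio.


Formula: BER = Fixed Costs / Contribution Margin Ratio
BER = $40111 / 0.36
BER = $111419.44 (to the nearest cent)

$111419.44


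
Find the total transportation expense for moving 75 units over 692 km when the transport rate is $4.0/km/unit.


TC = dist * cost * units = 692 * 4.0 * 75 = $207600.00

$207600.00


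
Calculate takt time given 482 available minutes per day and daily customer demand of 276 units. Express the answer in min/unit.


Formula: Takt Time = Available Production Time / Customer Demand
Takt = 482 min/day / 276 units/day
Takt = 1.75 min/unit

1.75 min/unit


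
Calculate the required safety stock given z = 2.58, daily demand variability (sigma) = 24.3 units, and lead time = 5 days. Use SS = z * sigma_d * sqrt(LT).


Formula: SS = z * sigma_d * sqrt(LT)
sqrt(LT) = sqrt(5) = 2.2361
SS = 2.58 * 24.3 * 2.2361
SS = 140.2 units

140.2 units


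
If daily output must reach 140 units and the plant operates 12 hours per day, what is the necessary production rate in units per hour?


Formula: Production Rate = Daily Demand / Available Hours
Rate = 140 units/day / 12 hours/day
Rate = 11.7 units/hour

11.7 units/hour


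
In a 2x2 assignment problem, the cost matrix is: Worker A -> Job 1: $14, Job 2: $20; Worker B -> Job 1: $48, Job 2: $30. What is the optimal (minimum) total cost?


Option 1: A->1 + B->2 = $14 + $30 = $44
Option 2: A->2 + B->1 = $20 + $48 = $68
Min cost = min($44, $68) = $44

$44


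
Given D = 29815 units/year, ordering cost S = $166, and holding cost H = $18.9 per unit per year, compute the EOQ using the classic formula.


Formula: EOQ = sqrt(2 * D * S / H)
Numerator: 2 * 29815 * 166 = 9898580
2DS/H = 9898580 / 18.9 = 523734.4
EOQ = sqrt(523734.4) = 723.7 units

723.7 units


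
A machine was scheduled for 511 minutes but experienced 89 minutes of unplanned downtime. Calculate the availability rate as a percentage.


Formula: Availability = (Planned Time - Downtime) / Planned Time * 100
Uptime = 511 - 89 = 422 min
Availability = 422 / 511 * 100 = 82.6%

82.6%


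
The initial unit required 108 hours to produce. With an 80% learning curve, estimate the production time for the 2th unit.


Formula: T_n = T_1 * (learning_rate)^(log2(n)) where learning_rate = rate/100
Doublings = log2(2) = 1
T_n = 108 * 0.8^1
T_n = 108 * 0.8 = 86.4 hours

86.4 hours


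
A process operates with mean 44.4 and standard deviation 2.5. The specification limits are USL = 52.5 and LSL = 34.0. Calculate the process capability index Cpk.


Cpu = (52.5 - 44.4) / (3 * 2.5) = 1.08
Cpl = (44.4 - 34.0) / (3 * 2.5) = 1.39
Cpk = min(1.08, 1.39) = 1.08

1.08


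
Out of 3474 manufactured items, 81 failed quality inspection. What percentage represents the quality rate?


Formula: Quality Rate = Good Pieces / Total Pieces * 100
Good pieces = 3474 - 81 = 3393
QR = 3393 / 3474 * 100 = 97.7%

97.7%


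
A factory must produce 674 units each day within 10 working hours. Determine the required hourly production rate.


Formula: Production Rate = Daily Demand / Available Hours
Rate = 674 units/day / 10 hours/day
Rate = 67.4 units/hour

67.4 units/hour


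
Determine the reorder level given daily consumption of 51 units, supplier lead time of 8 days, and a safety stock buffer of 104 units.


Formula: ROP = (Daily Demand * Lead Time) + Safety Stock
Demand during lead time = 51 * 8 = 408 units
ROP = 408 + 104 = 512 units

512 units


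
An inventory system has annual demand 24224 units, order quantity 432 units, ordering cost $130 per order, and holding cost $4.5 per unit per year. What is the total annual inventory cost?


TC = 24224/432 * 130 + 432/2 * 4.5

$8261.63


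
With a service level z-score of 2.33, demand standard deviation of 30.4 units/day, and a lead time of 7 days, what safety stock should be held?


Formula: SS = z * sigma_d * sqrt(LT)
sqrt(LT) = sqrt(7) = 2.6458
SS = 2.33 * 30.4 * 2.6458
SS = 187.4 units

187.4 units


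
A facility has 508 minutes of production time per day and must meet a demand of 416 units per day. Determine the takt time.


Formula: Takt Time = Available Production Time / Customer Demand
Takt = 508 min/day / 416 units/day
Takt = 1.22 min/unit

1.22 min/unit


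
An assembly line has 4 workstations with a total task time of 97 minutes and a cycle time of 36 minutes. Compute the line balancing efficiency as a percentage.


Formula: Efficiency = Sum of Task Times / (N_stations * CT) * 100
Total station capacity = 4 stations * 36 min = 144 min
Efficiency = 97 / 144 * 100 = 67.4%

67.4%


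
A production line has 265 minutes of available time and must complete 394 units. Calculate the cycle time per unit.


Formula: CT = Available Time / Number of Units
CT = 265 min / 394 units
CT = 0.67 min/unit

0.67 min/unit


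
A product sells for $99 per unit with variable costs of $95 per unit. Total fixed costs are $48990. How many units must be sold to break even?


Formula: BEQ = Fixed Costs / (Price - Variable Cost)
Contribution margin = $99 - $95 = $4/unit
BEQ = ceil($48990 / $4/unit) = ceil(12247.5) = 12248 units

12248 units


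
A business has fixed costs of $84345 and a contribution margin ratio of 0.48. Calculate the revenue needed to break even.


Formula: BER = Fixed Costs / Contribution Margin Ratio
BER = $84345 / 0.48
BER = $175718.75 (to the nearest cent)

$175718.75


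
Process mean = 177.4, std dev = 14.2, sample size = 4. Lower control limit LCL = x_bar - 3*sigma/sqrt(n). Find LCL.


LCL = 177.4 - 3 * 14.2 / sqrt(4)

156.1


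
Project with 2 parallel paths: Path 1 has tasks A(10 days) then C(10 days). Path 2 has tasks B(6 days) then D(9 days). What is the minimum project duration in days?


Path 1 = 10 + 10 = 20 days
Path 2 = 6 + 9 = 15 days
Duration = max(20, 15) = 20 days

20 days


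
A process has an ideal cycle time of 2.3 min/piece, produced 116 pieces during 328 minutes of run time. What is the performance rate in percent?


Formula: Performance = (Ideal CT * Total Count) / Run Time * 100
Ideal output time = 2.3 * 116 = 266.8 min
Performance = 266.8 / 328 * 100 = 81.3%

81.3%


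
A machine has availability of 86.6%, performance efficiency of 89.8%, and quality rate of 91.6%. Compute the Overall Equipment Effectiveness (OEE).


Formula: OEE = Availability * Performance * Quality / 10000
A * P = 86.6% * 89.8% / 100 = 77.77%
OEE = 77.77% * 91.6% / 100 = 71.2%

71.2%


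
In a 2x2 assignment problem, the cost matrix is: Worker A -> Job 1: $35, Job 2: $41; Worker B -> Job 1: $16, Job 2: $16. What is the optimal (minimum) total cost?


Option 1: A->1 + B->2 = $35 + $16 = $51
Option 2: A->2 + B->1 = $41 + $16 = $57
Min cost = min($51, $57) = $51

$51


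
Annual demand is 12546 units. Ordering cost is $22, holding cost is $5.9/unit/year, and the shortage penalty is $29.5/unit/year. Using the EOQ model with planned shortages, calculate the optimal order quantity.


Formula: EOQ* = sqrt(2DS/H) * sqrt((H+P)/P)
Base EOQ = sqrt(2*12546*22/5.9) = 305.88 units
Correction = sqrt((5.9+29.5)/29.5) = 1.09545
EOQ* = 305.88 * 1.09545 = 335.1 units

335.1 units


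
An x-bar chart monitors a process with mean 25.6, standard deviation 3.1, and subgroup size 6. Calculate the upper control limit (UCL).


UCL = 25.6 + 3 * 3.1 / sqrt(6)

29.4


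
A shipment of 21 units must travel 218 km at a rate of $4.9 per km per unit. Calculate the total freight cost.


TC = dist * cost * units = 218 * 4.9 * 21 = $22432.20

$22432.20


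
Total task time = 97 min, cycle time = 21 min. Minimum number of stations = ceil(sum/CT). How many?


Formula: N_min = ceil(Sum of Task Times / Cycle Time)
N_min = ceil(97 min / 21 min) = ceil(4.619)
N_min = 5 stations

5


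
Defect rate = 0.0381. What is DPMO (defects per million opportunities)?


DPMO = defect_rate * 1000000 = 0.0381 * 1000000

38100


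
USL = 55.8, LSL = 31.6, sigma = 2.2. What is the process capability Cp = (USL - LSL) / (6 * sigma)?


Cp = (55.8 - 31.6) / (6 * 2.2)

1.83


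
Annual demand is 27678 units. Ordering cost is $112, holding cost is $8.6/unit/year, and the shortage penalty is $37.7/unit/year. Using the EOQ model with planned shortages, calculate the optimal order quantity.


Formula: EOQ* = sqrt(2DS/H) * sqrt((H+P)/P)
Base EOQ = sqrt(2*27678*112/8.6) = 849.07 units
Correction = sqrt((8.6+37.7)/37.7) = 1.1082
EOQ* = 849.07 * 1.1082 = 940.9 units

940.9 units


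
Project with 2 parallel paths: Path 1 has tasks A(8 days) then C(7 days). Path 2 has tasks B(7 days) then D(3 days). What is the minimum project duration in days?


Path 1 = 8 + 7 = 15 days
Path 2 = 7 + 3 = 10 days
Duration = max(15, 10) = 15 days

15 days


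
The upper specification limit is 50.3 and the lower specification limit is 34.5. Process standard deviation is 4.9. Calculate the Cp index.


Cp = (50.3 - 34.5) / (6 * 4.9)

0.54


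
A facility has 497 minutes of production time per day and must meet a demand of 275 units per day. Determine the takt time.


Formula: Takt Time = Available Production Time / Customer Demand
Takt = 497 min/day / 275 units/day
Takt = 1.81 min/unit

1.81 min/unit


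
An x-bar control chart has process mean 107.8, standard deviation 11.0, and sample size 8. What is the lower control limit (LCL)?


LCL = 107.8 - 3 * 11.0 / sqrt(8)

96.13


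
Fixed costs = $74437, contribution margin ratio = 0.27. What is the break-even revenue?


Formula: BER = Fixed Costs / Contribution Margin Ratio
BER = $74437 / 0.27
BER = $275692.59 (to the nearest cent)

$275692.59


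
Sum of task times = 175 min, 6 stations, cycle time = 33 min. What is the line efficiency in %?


Formula: Efficiency = Sum of Task Times / (N_stations * CT) * 100
Total station capacity = 6 stations * 33 min = 198 min
Efficiency = 175 / 198 * 100 = 88.4%

88.4%


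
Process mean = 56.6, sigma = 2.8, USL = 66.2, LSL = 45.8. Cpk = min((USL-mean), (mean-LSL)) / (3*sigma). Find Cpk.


Cpu = (66.2 - 56.6) / (3 * 2.8) = 1.14
Cpl = (56.6 - 45.8) / (3 * 2.8) = 1.29
Cpk = min(1.14, 1.29) = 1.14

1.14


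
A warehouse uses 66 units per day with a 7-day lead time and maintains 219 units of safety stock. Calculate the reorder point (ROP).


Formula: ROP = (Daily Demand * Lead Time) + Safety Stock
Demand during lead time = 66 * 7 = 462 units
ROP = 462 + 219 = 681 units

681 units


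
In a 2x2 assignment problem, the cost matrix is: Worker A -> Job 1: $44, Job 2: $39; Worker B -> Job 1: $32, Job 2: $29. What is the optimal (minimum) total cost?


Option 1: A->1 + B->2 = $44 + $29 = $73
Option 2: A->2 + B->1 = $39 + $32 = $71
Min cost = min($73, $71) = $71

$71


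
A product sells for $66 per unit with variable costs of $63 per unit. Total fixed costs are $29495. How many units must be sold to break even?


Formula: BEQ = Fixed Costs / (Price - Variable Cost)
Contribution margin = $66 - $63 = $3/unit
BEQ = ceil($29495 / $3/unit) = ceil(9831.67) = 9832 units

9832 units


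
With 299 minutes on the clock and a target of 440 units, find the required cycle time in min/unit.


Formula: CT = Available Time / Number of Units
CT = 299 min / 440 units
CT = 0.68 min/unit

0.68 min/unit


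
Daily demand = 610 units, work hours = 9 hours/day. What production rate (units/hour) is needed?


Formula: Production Rate = Daily Demand / Available Hours
Rate = 610 units/day / 9 hours/day
Rate = 67.8 units/hour

67.8 units/hour


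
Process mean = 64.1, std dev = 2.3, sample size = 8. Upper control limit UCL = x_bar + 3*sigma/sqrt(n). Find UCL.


UCL = 64.1 + 3 * 2.3 / sqrt(8)

66.54


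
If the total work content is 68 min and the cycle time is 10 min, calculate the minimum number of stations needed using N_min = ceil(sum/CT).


Formula: N_min = ceil(Sum of Task Times / Cycle Time)
N_min = ceil(68 min / 10 min) = ceil(6.8)
N_min = 7 stations

7


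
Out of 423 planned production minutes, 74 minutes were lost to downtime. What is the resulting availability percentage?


Formula: Availability = (Planned Time - Downtime) / Planned Time * 100
Uptime = 423 - 74 = 349 min
Availability = 349 / 423 * 100 = 82.5%

82.5%


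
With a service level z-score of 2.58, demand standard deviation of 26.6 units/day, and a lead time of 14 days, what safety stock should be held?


Formula: SS = z * sigma_d * sqrt(LT)
sqrt(LT) = sqrt(14) = 3.7417
SS = 2.58 * 26.6 * 3.7417
SS = 256.8 units

256.8 units


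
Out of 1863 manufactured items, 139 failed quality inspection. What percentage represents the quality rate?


Formula: Quality Rate = Good Pieces / Total Pieces * 100
Good pieces = 1863 - 139 = 1724
QR = 1724 / 1863 * 100 = 92.5%

92.5%


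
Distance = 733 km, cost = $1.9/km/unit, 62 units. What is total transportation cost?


TC = dist * cost * units = 733 * 1.9 * 62 = $86347.40

$86347.40


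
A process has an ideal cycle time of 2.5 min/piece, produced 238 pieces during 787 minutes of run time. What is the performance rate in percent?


Formula: Performance = (Ideal CT * Total Count) / Run Time * 100
Ideal output time = 2.5 * 238 = 595.0 min
Performance = 595.0 / 787 * 100 = 75.6%

75.6%


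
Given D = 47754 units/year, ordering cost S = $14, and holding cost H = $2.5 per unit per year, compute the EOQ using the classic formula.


Formula: EOQ = sqrt(2 * D * S / H)
Numerator: 2 * 47754 * 14 = 1337112
2DS/H = 1337112 / 2.5 = 534844.8
EOQ = sqrt(534844.8) = 731.3 units

731.3 units


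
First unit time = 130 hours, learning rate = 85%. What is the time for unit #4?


Formula: T_n = T_1 * (learning_rate)^(log2(n)) where learning_rate = rate/100
Doublings = log2(4) = 2
T_n = 130 * 0.85^2
T_n = 130 * 0.7225 = 93.9 hours

93.9 hours


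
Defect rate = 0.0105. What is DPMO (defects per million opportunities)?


DPMO = defect_rate * 1000000 = 0.0105 * 1000000

10500


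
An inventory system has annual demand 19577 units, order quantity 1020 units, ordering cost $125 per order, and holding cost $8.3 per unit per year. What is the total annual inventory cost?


TC = 19577/1020 * 125 + 1020/2 * 8.3

$6632.14


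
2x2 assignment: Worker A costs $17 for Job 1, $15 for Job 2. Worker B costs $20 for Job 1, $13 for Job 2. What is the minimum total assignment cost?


Option 1: A->1 + B->2 = $17 + $13 = $30
Option 2: A->2 + B->1 = $15 + $20 = $35
Min cost = min($30, $35) = $30

$30


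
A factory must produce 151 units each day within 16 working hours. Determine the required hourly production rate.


Formula: Production Rate = Daily Demand / Available Hours
Rate = 151 units/day / 16 hours/day
Rate = 9.4 units/hour

9.4 units/hour


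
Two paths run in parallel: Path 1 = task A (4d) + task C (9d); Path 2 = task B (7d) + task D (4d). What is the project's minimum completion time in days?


Path 1 = 4 + 9 = 13 days
Path 2 = 7 + 4 = 11 days
Duration = max(13, 11) = 13 days

13 days


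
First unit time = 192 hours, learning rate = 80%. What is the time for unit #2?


Formula: T_n = T_1 * (learning_rate)^(log2(n)) where learning_rate = rate/100
Doublings = log2(2) = 1
T_n = 192 * 0.8^1
T_n = 192 * 0.8 = 153.6 hours

153.6 hours


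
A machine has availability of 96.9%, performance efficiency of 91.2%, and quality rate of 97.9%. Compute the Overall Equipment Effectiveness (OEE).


Formula: OEE = Availability * Performance * Quality / 10000
A * P = 96.9% * 91.2% / 100 = 88.37%
OEE = 88.37% * 97.9% / 100 = 86.5%

86.5%


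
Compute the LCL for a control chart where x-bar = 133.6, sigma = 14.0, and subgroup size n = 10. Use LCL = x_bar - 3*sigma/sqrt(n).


LCL = 133.6 - 3 * 14.0 / sqrt(10)

120.32


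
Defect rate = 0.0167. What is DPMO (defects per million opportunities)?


DPMO = defect_rate * 1000000 = 0.0167 * 1000000

16700


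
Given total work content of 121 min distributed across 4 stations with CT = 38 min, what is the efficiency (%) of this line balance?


Formula: Efficiency = Sum of Task Times / (N_stations * CT) * 100
Total station capacity = 4 stations * 38 min = 152 min
Efficiency = 121 / 152 * 100 = 79.6%

79.6%


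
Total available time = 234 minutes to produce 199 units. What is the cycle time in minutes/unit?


Formula: CT = Available Time / Number of Units
CT = 234 min / 199 units
CT = 1.18 min/unit

1.18 min/unit


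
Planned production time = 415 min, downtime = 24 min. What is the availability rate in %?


Formula: Availability = (Planned Time - Downtime) / Planned Time * 100
Uptime = 415 - 24 = 391 min
Availability = 391 / 415 * 100 = 94.2%

94.2%


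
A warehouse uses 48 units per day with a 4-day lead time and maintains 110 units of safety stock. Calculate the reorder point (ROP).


Formula: ROP = (Daily Demand * Lead Time) + Safety Stock
Demand during lead time = 48 * 4 = 192 units
ROP = 192 + 110 = 302 units

302 units


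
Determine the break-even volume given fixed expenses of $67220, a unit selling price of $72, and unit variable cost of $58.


Formula: BEQ = Fixed Costs / (Price - Variable Cost)
Contribution margin = $72 - $58 = $14/unit
BEQ = ceil($67220 / $14/unit) = ceil(4801.43) = 4802 units

4802 units


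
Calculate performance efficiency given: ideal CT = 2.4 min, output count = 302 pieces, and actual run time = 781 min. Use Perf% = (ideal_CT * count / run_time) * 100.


Formula: Performance = (Ideal CT * Total Count) / Run Time * 100
Ideal output time = 2.4 * 302 = 724.8 min
Performance = 724.8 / 781 * 100 = 92.8%

92.8%


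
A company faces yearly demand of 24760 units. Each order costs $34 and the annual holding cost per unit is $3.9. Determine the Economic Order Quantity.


Formula: EOQ = sqrt(2 * D * S / H)
Numerator: 2 * 24760 * 34 = 1683680
2DS/H = 1683680 / 3.9 = 431712.8
EOQ = sqrt(431712.8) = 657.0 units

657.0 units


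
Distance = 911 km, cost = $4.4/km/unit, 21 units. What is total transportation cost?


TC = dist * cost * units = 911 * 4.4 * 21 = $84176.40

$84176.40


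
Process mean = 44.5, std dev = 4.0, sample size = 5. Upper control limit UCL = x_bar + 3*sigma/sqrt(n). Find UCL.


UCL = 44.5 + 3 * 4.0 / sqrt(5)

49.87


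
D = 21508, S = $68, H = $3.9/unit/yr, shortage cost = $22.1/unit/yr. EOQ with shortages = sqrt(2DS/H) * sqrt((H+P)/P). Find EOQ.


Formula: EOQ* = sqrt(2DS/H) * sqrt((H+P)/P)
Base EOQ = sqrt(2*21508*68/3.9) = 866.04 units
Correction = sqrt((3.9+22.1)/22.1) = 1.08465
EOQ* = 866.04 * 1.08465 = 939.4 units

939.4 units


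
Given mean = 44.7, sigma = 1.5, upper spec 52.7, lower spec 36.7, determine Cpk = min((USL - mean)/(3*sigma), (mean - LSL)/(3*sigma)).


Cpu = (52.7 - 44.7) / (3 * 1.5) = 1.78
Cpl = (44.7 - 36.7) / (3 * 1.5) = 1.78
Cpk = min(1.78, 1.78) = 1.78

1.78


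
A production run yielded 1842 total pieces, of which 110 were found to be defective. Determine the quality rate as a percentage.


Formula: Quality Rate = Good Pieces / Total Pieces * 100
Good pieces = 1842 - 110 = 1732
QR = 1732 / 1842 * 100 = 94.0%

94.0%


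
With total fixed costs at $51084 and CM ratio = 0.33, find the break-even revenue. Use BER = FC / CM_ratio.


Formula: BER = Fixed Costs / Contribution Margin Ratio
BER = $51084 / 0.33
BER = $154800.00 (to the nearest cent)

$154800.00


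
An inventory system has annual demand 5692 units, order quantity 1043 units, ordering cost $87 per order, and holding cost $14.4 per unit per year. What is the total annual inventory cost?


TC = 5692/1043 * 87 + 1043/2 * 14.4

$7984.39


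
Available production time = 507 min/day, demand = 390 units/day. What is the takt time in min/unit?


Formula: Takt Time = Available Production Time / Customer Demand
Takt = 507 min/day / 390 units/day
Takt = 1.3 min/unit

1.3 min/unit


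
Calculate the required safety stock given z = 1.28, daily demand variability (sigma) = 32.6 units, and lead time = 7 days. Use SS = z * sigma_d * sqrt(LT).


Formula: SS = z * sigma_d * sqrt(LT)
sqrt(LT) = sqrt(7) = 2.6458
SS = 1.28 * 32.6 * 2.6458
SS = 110.4 units

110.4 units


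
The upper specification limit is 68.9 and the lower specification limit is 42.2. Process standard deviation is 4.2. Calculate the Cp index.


Cp = (68.9 - 42.2) / (6 * 4.2)

1.06


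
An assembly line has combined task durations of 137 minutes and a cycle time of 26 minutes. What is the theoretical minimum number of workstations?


Formula: N_min = ceil(Sum of Task Times / Cycle Time)
N_min = ceil(137 min / 26 min) = ceil(5.2692)
N_min = 6 stations

6


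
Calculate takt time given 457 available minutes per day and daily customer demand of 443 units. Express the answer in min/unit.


Formula: Takt Time = Available Production Time / Customer Demand
Takt = 457 min/day / 443 units/day
Takt = 1.03 min/unit

1.03 min/unit


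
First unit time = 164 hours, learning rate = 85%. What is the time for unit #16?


Formula: T_n = T_1 * (learning_rate)^(log2(n)) where learning_rate = rate/100
Doublings = log2(16) = 4
T_n = 164 * 0.85^4
T_n = 164 * 0.522 = 85.6 hours

85.6 hours


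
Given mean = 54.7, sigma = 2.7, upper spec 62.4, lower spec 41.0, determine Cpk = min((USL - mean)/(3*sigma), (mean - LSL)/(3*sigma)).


Cpu = (62.4 - 54.7) / (3 * 2.7) = 0.95
Cpl = (54.7 - 41.0) / (3 * 2.7) = 1.69
Cpk = min(0.95, 1.69) = 0.95

0.95


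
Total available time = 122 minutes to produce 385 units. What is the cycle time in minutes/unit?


Formula: CT = Available Time / Number of Units
CT = 122 min / 385 units
CT = 0.32 min/unit

0.32 min/unit


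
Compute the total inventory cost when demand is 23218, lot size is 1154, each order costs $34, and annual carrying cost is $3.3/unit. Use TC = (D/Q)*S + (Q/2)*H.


TC = 23218/1154 * 34 + 1154/2 * 3.3

$2588.17


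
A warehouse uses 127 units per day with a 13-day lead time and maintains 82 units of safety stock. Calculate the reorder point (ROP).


Formula: ROP = (Daily Demand * Lead Time) + Safety Stock
Demand during lead time = 127 * 13 = 1651 units
ROP = 1651 + 82 = 1733 units

1733 units


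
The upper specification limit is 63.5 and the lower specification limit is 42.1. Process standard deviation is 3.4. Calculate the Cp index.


Cp = (63.5 - 42.1) / (6 * 3.4)

1.05


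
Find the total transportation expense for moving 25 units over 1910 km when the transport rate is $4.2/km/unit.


TC = dist * cost * units = 1910 * 4.2 * 25 = $200550.00

$200550.00


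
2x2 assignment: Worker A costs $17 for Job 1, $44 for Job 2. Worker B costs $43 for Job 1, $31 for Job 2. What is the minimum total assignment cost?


Option 1: A->1 + B->2 = $17 + $31 = $48
Option 2: A->2 + B->1 = $44 + $43 = $87
Min cost = min($48, $87) = $48

$48


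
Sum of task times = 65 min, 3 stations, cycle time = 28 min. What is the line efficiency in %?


Formula: Efficiency = Sum of Task Times / (N_stations * CT) * 100
Total station capacity = 3 stations * 28 min = 84 min
Efficiency = 65 / 84 * 100 = 77.4%

77.4%


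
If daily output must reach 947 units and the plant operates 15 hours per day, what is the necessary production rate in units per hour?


Formula: Production Rate = Daily Demand / Available Hours
Rate = 947 units/day / 15 hours/day
Rate = 63.1 units/hour

63.1 units/hour


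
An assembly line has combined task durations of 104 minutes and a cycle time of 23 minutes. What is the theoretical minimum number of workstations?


Formula: N_min = ceil(Sum of Task Times / Cycle Time)
N_min = ceil(104 min / 23 min) = ceil(4.5217)
N_min = 5 stations

5


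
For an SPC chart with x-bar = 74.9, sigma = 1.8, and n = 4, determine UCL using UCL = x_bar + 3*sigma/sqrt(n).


UCL = 74.9 + 3 * 1.8 / sqrt(4)

77.6


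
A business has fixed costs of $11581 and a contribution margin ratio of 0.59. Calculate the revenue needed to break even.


Formula: BER = Fixed Costs / Contribution Margin Ratio
BER = $11581 / 0.59
BER = $19628.81 (to the nearest cent)

$19628.81


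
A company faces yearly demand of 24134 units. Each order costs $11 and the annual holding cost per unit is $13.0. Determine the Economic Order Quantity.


Formula: EOQ = sqrt(2 * D * S / H)
Numerator: 2 * 24134 * 11 = 530948
2DS/H = 530948 / 13.0 = 40842.2
EOQ = sqrt(40842.2) = 202.1 units

202.1 units


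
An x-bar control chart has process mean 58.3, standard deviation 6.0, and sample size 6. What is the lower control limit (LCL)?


LCL = 58.3 - 3 * 6.0 / sqrt(6)

50.95


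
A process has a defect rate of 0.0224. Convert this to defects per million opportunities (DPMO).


DPMO = defect_rate * 1000000 = 0.0224 * 1000000

22400


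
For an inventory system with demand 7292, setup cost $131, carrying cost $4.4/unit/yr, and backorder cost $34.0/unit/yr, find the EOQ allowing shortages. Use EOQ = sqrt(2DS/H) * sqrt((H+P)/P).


Formula: EOQ* = sqrt(2DS/H) * sqrt((H+P)/P)
Base EOQ = sqrt(2*7292*131/4.4) = 658.94 units
Correction = sqrt((4.4+34.0)/34.0) = 1.06274
EOQ* = 658.94 * 1.06274 = 700.3 units

700.3 units


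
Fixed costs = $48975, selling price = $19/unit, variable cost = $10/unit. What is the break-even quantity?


Formula: BEQ = Fixed Costs / (Price - Variable Cost)
Contribution margin = $19 - $10 = $9/unit
BEQ = ceil($48975 / $9/unit) = ceil(5441.67) = 5442 units

5442 units


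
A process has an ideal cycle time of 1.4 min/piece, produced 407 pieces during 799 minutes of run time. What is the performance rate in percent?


Formula: Performance = (Ideal CT * Total Count) / Run Time * 100
Ideal output time = 1.4 * 407 = 569.8 min
Performance = 569.8 / 799 * 100 = 71.3%

71.3%


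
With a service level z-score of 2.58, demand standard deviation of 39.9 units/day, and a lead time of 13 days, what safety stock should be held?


Formula: SS = z * sigma_d * sqrt(LT)
sqrt(LT) = sqrt(13) = 3.6056
SS = 2.58 * 39.9 * 3.6056
SS = 371.2 units

371.2 units


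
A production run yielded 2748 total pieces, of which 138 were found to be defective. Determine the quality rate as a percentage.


Formula: Quality Rate = Good Pieces / Total Pieces * 100
Good pieces = 2748 - 138 = 2610
QR = 2610 / 2748 * 100 = 95.0%

95.0%


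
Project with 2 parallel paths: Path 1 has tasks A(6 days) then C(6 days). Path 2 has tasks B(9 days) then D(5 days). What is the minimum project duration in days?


Path 1 = 6 + 6 = 12 days
Path 2 = 9 + 5 = 14 days
Duration = max(12, 14) = 14 days

14 days


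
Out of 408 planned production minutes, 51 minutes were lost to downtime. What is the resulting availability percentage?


Formula: Availability = (Planned Time - Downtime) / Planned Time * 100
Uptime = 408 - 51 = 357 min
Availability = 357 / 408 * 100 = 87.5%

87.5%


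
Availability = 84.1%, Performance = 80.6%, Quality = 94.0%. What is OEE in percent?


Formula: OEE = Availability * Performance * Quality / 10000
A * P = 84.1% * 80.6% / 100 = 67.78%
OEE = 67.78% * 94.0% / 100 = 63.7%

63.7%


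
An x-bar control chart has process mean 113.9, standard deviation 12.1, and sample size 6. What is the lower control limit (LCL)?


LCL = 113.9 - 3 * 12.1 / sqrt(6)

99.08


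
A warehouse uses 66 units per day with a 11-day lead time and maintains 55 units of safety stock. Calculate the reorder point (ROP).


Formula: ROP = (Daily Demand * Lead Time) + Safety Stock
Demand during lead time = 66 * 11 = 726 units
ROP = 726 + 55 = 781 units

781 units


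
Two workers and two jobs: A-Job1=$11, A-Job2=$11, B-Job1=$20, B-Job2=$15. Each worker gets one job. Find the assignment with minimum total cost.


Option 1: A->1 + B->2 = $11 + $15 = $26
Option 2: A->2 + B->1 = $11 + $20 = $31
Min cost = min($26, $31) = $26

$26


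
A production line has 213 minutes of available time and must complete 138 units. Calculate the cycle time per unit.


Formula: CT = Available Time / Number of Units
CT = 213 min / 138 units
CT = 1.54 min/unit

1.54 min/unit


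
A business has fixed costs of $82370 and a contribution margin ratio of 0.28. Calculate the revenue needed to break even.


Formula: BER = Fixed Costs / Contribution Margin Ratio
BER = $82370 / 0.28
BER = $294178.57 (to the nearest cent)

$294178.57


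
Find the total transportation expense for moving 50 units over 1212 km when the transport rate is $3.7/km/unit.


TC = dist * cost * units = 1212 * 3.7 * 50 = $224220.00

$224220.00


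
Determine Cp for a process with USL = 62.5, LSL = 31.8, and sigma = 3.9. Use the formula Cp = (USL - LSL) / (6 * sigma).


Cp = (62.5 - 31.8) / (6 * 3.9)

1.31


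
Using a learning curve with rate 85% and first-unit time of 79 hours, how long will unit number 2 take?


Formula: T_n = T_1 * (learning_rate)^(log2(n)) where learning_rate = rate/100
Doublings = log2(2) = 1
T_n = 79 * 0.85^1
T_n = 79 * 0.85 = 67.2 hours

67.2 hours
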